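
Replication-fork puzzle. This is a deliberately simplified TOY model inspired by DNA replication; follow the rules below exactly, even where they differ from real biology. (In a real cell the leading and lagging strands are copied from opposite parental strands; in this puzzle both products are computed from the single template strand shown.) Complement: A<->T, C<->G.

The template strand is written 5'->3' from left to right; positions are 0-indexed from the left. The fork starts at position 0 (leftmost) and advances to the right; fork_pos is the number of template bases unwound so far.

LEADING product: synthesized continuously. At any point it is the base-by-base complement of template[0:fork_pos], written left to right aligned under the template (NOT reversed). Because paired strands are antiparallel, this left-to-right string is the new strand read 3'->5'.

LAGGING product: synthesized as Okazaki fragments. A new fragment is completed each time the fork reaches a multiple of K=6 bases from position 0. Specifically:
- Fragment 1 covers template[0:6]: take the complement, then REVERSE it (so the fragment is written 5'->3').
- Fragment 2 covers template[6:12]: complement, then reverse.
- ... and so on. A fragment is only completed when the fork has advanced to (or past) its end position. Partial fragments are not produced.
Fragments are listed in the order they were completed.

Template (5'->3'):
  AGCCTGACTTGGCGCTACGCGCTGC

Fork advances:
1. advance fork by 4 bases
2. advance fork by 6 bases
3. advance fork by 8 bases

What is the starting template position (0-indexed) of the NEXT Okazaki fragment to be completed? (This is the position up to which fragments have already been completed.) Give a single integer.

Answer: 18

Derivation:
Step 1: advance 4 -> fork_pos = 0 + 4 = 4. Next multiple of 6 is 6 (not reached); still 0 fragment(s).
Step 2: advance 6 -> fork_pos = 4 + 6 = 10. Reached multiple(s) of 6: 6 -> fragment 1 completed (1 total).
Step 3: advance 8 -> fork_pos = 10 + 8 = 18. Reached multiple(s) of 6: 12, 18 -> fragments 2-3 completed (3 total).
3 fragment(s) completed, covering template[0:18] (3 x 6 = 18). The next fragment, fragment 4, covers template[18:24], so it starts at position 18.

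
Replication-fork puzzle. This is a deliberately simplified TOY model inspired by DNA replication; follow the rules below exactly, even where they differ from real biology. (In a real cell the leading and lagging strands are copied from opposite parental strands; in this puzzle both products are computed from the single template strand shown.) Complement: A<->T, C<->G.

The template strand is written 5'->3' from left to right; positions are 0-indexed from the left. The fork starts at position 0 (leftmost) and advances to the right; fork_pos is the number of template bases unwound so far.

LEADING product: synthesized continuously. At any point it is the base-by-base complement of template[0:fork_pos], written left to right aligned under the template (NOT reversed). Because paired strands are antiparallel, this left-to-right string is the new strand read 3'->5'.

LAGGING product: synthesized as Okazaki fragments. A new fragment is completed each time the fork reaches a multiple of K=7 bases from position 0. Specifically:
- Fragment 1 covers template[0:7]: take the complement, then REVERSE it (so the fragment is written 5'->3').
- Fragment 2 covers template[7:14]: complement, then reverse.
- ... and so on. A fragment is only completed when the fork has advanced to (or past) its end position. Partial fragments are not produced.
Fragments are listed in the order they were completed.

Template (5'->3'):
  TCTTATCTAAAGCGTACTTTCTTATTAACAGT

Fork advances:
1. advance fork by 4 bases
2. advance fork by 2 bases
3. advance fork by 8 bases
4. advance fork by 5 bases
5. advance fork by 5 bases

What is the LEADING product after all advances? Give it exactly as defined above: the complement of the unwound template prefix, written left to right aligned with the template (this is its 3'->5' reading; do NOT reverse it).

Step 1: advance 4 -> fork_pos = 0 + 4 = 4.
Step 2: advance 2 -> fork_pos = 4 + 2 = 6.
Step 3: advance 8 -> fork_pos = 6 + 8 = 14.
Step 4: advance 5 -> fork_pos = 14 + 5 = 19.
Step 5: advance 5 -> fork_pos = 19 + 5 = 24.
Unwound prefix: template[0:24] = TCTTATCTAAAGCGTACTTTCTTA
Complement it base by base (A<->T, C<->G), keeping left-to-right order:
  [0:5] TCTTA -> AGAAT
  [5:10] TCTAA -> AGATT
  [10:15] AGCGT -> TCGCA
  [15:20] ACTTT -> TGAAA
  [20:24] CTTA -> GAAT
Concatenate: AGAATAGATTTCGCATGAAAGAAT (length 24; written aligned with the template, i.e. 3'->5').

Answer: AGAATAGATTTCGCATGAAAGAAT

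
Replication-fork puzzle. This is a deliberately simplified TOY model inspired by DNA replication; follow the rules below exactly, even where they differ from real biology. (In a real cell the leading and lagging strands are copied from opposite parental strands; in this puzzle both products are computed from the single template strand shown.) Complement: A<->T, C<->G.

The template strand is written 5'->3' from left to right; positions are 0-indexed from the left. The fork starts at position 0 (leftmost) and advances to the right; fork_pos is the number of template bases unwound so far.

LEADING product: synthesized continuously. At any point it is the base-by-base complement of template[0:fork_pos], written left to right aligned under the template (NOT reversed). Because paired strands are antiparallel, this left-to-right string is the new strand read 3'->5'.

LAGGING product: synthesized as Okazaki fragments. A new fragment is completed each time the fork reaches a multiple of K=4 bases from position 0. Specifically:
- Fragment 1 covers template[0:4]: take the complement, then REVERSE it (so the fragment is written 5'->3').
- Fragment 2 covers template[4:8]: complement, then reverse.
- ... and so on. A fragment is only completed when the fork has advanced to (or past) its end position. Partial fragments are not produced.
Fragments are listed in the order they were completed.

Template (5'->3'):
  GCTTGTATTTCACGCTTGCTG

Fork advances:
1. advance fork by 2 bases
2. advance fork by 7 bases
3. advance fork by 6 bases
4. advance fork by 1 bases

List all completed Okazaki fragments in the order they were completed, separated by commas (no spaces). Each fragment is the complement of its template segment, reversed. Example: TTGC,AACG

Answer: AAGC,ATAC,TGAA,AGCG

Derivation:
Step 1: advance 2 -> fork_pos = 0 + 2 = 2. Next multiple of 4 is 4 (not reached); still 0 fragment(s).
Step 2: advance 7 -> fork_pos = 2 + 7 = 9. Reached multiple(s) of 4: 4, 8 -> fragments 1-2 completed (2 total).
Step 3: advance 6 -> fork_pos = 9 + 6 = 15. Reached multiple(s) of 4: 12 -> fragment 3 completed (3 total).
Step 4: advance 1 -> fork_pos = 15 + 1 = 16. Reached multiple(s) of 4: 16 -> fragment 4 completed (4 total).
Final fork_pos = 16, so 4 fragment(s) are complete. Build each: template segment -> complement -> reverse.
Fragment 1: template[0:4] = GCTT -> complement CGAA -> reversed AAGC
Fragment 2: template[4:8] = GTAT -> complement CATA -> reversed ATAC
Fragment 3: template[8:12] = TTCA -> complement AAGT -> reversed TGAA
Fragment 4: template[12:16] = CGCT -> complement GCGA -> reversed AGCG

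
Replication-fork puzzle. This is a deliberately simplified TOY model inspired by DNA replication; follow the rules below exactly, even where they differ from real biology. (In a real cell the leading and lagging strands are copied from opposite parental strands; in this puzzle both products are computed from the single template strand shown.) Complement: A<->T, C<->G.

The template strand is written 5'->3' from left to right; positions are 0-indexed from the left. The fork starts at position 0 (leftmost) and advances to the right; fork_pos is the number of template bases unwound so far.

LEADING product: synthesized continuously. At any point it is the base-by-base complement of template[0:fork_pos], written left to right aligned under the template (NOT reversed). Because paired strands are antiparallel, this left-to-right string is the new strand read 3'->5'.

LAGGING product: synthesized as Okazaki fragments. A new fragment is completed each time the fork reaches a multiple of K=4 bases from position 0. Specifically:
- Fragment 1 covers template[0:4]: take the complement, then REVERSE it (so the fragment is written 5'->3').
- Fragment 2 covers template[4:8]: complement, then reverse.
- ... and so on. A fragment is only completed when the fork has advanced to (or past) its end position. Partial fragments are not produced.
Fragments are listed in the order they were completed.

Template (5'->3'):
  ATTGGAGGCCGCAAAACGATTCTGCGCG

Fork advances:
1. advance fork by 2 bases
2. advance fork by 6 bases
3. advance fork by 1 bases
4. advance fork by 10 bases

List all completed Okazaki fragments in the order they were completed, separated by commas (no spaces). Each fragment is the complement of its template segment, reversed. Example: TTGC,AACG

Step 1: advance 2 -> fork_pos = 0 + 2 = 2. Next multiple of 4 is 4 (not reached); still 0 fragment(s).
Step 2: advance 6 -> fork_pos = 2 + 6 = 8. Reached multiple(s) of 4: 4, 8 -> fragments 1-2 completed (2 total).
Step 3: advance 1 -> fork_pos = 8 + 1 = 9. Next multiple of 4 is 12 (not reached); still 2 fragment(s).
Step 4: advance 10 -> fork_pos = 9 + 10 = 19. Reached multiple(s) of 4: 12, 16 -> fragments 3-4 completed (4 total).
Final fork_pos = 19, so 4 fragment(s) are complete. Build each: template segment -> complement -> reverse.
Fragment 1: template[0:4] = ATTG -> complement TAAC -> reversed CAAT
Fragment 2: template[4:8] = GAGG -> complement CTCC -> reversed CCTC
Fragment 3: template[8:12] = CCGC -> complement GGCG -> reversed GCGG
Fragment 4: template[12:16] = AAAA -> complement TTTT -> reversed TTTT

Answer: CAAT,CCTC,GCGG,TTTT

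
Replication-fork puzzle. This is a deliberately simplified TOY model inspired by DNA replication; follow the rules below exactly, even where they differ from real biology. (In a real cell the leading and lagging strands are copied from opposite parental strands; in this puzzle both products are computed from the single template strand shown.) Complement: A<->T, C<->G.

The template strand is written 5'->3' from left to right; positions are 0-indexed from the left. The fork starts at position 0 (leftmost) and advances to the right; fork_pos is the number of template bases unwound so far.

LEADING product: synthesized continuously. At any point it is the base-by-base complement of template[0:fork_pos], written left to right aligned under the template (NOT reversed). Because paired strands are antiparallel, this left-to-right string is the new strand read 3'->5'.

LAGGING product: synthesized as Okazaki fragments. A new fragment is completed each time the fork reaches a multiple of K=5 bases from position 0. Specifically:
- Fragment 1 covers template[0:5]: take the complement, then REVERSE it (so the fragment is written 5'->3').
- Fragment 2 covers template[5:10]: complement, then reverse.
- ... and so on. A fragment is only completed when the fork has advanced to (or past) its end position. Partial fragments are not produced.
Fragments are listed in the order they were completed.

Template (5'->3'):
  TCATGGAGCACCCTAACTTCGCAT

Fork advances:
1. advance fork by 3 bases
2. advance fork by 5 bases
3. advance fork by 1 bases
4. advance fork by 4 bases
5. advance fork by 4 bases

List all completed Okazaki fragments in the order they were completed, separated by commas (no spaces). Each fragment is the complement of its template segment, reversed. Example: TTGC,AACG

Answer: CATGA,TGCTC,TAGGG

Derivation:
Step 1: advance 3 -> fork_pos = 0 + 3 = 3. Next multiple of 5 is 5 (not reached); still 0 fragment(s).
Step 2: advance 5 -> fork_pos = 3 + 5 = 8. Reached multiple(s) of 5: 5 -> fragment 1 completed (1 total).
Step 3: advance 1 -> fork_pos = 8 + 1 = 9. Next multiple of 5 is 10 (not reached); still 1 fragment(s).
Step 4: advance 4 -> fork_pos = 9 + 4 = 13. Reached multiple(s) of 5: 10 -> fragment 2 completed (2 total).
Step 5: advance 4 -> fork_pos = 13 + 4 = 17. Reached multiple(s) of 5: 15 -> fragment 3 completed (3 total).
Final fork_pos = 17, so 3 fragment(s) are complete. Build each: template segment -> complement -> reverse.
Fragment 1: template[0:5] = TCATG -> complement AGTAC -> reversed CATGA
Fragment 2: template[5:10] = GAGCA -> complement CTCGT -> reversed TGCTC
Fragment 3: template[10:15] = CCCTA -> complement GGGAT -> reversed TAGGG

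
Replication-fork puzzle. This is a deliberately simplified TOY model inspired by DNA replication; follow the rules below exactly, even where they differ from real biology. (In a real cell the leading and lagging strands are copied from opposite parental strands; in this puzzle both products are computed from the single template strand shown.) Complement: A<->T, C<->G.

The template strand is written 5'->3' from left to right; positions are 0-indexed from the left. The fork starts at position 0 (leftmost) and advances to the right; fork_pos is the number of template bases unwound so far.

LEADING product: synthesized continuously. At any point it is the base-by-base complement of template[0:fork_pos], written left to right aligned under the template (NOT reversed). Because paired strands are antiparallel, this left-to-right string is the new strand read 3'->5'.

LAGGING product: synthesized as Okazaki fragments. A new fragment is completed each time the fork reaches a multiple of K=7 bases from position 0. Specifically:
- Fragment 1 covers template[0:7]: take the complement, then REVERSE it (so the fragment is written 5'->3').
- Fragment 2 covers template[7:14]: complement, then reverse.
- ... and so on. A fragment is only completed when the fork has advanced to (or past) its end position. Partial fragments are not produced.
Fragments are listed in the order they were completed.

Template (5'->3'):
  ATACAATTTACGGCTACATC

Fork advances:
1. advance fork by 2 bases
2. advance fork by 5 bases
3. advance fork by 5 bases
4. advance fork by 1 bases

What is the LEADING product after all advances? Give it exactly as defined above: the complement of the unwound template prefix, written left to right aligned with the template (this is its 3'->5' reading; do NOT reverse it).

Answer: TATGTTAAATGCC

Derivation:
Step 1: advance 2 -> fork_pos = 0 + 2 = 2.
Step 2: advance 5 -> fork_pos = 2 + 5 = 7.
Step 3: advance 5 -> fork_pos = 7 + 5 = 12.
Step 4: advance 1 -> fork_pos = 12 + 1 = 13.
Unwound prefix: template[0:13] = ATACAATTTACGG
Complement it base by base (A<->T, C<->G), keeping left-to-right order:
  [0:5] ATACA -> TATGT
  [5:10] ATTTA -> TAAAT
  [10:13] CGG -> GCC
Concatenate: TATGTTAAATGCC (length 13; written aligned with the template, i.e. 3'->5').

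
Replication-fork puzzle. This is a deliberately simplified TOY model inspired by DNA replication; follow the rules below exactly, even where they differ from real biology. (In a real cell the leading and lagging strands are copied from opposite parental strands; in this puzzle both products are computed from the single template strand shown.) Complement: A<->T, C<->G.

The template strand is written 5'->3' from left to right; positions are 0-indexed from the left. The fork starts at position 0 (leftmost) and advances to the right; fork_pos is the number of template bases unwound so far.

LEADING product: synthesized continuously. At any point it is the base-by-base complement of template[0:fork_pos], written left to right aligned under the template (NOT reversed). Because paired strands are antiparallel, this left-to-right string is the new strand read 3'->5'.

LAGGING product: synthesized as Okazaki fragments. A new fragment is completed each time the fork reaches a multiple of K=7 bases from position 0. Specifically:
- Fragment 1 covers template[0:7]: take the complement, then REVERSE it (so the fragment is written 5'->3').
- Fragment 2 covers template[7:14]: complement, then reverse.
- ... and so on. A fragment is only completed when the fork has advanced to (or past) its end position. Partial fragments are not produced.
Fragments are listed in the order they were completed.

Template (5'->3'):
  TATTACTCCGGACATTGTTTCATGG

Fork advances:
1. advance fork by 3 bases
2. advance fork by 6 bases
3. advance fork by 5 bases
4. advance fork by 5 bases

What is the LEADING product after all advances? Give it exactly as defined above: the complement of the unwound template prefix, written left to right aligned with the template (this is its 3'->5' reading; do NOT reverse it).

Answer: ATAATGAGGCCTGTAACAA

Derivation:
Step 1: advance 3 -> fork_pos = 0 + 3 = 3.
Step 2: advance 6 -> fork_pos = 3 + 6 = 9.
Step 3: advance 5 -> fork_pos = 9 + 5 = 14.
Step 4: advance 5 -> fork_pos = 14 + 5 = 19.
Unwound prefix: template[0:19] = TATTACTCCGGACATTGTT
Complement it base by base (A<->T, C<->G), keeping left-to-right order:
  [0:5] TATTA -> ATAAT
  [5:10] CTCCG -> GAGGC
  [10:15] GACAT -> CTGTA
  [15:19] TGTT -> ACAA
Concatenate: ATAATGAGGCCTGTAACAA (length 19; written aligned with the template, i.e. 3'->5').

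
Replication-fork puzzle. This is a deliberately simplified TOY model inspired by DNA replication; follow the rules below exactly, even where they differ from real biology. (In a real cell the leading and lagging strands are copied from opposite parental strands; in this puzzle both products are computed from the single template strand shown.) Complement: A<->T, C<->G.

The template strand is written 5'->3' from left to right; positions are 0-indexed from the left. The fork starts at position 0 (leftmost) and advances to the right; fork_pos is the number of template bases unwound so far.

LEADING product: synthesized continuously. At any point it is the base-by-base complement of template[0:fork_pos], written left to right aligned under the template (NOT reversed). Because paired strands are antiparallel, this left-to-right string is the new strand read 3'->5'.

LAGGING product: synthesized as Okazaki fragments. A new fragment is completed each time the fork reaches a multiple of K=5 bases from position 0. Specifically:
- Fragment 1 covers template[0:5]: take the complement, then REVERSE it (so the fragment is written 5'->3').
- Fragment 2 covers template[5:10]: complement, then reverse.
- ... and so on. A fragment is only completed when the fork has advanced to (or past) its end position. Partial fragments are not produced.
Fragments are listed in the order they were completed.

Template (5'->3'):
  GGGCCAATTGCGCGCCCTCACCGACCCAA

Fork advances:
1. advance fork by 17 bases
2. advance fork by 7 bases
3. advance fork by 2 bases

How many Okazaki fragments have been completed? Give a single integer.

Answer: 5

Derivation:
Step 1: advance 17 -> fork_pos = 0 + 17 = 17. Reached multiple(s) of 5: 5, 10, 15 -> fragments 1-3 completed (3 total).
Step 2: advance 7 -> fork_pos = 17 + 7 = 24. Reached multiple(s) of 5: 20 -> fragment 4 completed (4 total).
Step 3: advance 2 -> fork_pos = 24 + 2 = 26. Reached multiple(s) of 5: 25 -> fragment 5 completed (5 total).
Check: final fork_pos = 26; the multiples of 5 that are <= 26 are 5..25 -> 26 // 5 = 5 completed fragment(s).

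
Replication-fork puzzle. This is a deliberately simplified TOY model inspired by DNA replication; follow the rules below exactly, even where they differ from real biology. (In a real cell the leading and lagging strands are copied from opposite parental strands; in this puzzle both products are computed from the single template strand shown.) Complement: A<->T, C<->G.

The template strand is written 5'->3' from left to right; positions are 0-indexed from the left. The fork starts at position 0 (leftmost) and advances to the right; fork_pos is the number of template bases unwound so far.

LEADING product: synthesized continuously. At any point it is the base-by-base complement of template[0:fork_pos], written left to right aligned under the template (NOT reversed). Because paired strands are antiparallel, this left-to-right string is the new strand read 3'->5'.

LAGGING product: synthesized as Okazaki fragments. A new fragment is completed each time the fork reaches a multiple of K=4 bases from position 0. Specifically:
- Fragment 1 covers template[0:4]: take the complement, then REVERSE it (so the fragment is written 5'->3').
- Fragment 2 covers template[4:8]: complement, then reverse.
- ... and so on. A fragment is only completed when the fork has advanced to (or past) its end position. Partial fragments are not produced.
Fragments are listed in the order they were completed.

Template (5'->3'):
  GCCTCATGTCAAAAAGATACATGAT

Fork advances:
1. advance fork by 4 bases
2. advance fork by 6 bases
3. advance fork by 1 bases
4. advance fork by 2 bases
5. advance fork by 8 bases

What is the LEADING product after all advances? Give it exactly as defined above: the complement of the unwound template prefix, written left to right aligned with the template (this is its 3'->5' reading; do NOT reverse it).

Answer: CGGAGTACAGTTTTTCTATGT

Derivation:
Step 1: advance 4 -> fork_pos = 0 + 4 = 4.
Step 2: advance 6 -> fork_pos = 4 + 6 = 10.
Step 3: advance 1 -> fork_pos = 10 + 1 = 11.
Step 4: advance 2 -> fork_pos = 11 + 2 = 13.
Step 5: advance 8 -> fork_pos = 13 + 8 = 21.
Unwound prefix: template[0:21] = GCCTCATGTCAAAAAGATACA
Complement it base by base (A<->T, C<->G), keeping left-to-right order:
  [0:5] GCCTC -> CGGAG
  [5:10] ATGTC -> TACAG
  [10:15] AAAAA -> TTTTT
  [15:20] GATAC -> CTATG
  [20:21] A -> T
Concatenate: CGGAGTACAGTTTTTCTATGT (length 21; written aligned with the template, i.e. 3'->5').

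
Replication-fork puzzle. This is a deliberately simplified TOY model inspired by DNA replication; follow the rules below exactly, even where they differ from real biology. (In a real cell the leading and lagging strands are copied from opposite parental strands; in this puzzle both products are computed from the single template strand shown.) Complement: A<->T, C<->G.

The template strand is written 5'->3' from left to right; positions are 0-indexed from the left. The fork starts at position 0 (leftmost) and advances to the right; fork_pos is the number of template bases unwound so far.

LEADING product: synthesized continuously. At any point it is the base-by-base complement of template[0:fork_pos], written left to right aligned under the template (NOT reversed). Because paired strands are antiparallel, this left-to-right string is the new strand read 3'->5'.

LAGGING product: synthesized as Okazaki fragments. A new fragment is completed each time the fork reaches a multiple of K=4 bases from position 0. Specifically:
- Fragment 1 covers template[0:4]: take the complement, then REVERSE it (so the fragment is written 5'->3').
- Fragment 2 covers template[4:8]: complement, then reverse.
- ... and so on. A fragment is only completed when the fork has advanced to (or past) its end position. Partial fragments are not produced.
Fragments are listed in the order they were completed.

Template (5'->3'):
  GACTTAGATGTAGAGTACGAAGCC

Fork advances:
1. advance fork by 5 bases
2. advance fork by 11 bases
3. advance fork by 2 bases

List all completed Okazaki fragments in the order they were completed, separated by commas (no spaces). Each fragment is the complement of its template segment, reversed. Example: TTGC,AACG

Step 1: advance 5 -> fork_pos = 0 + 5 = 5. Reached multiple(s) of 4: 4 -> fragment 1 completed (1 total).
Step 2: advance 11 -> fork_pos = 5 + 11 = 16. Reached multiple(s) of 4: 8, 12, 16 -> fragments 2-4 completed (4 total).
Step 3: advance 2 -> fork_pos = 16 + 2 = 18. Next multiple of 4 is 20 (not reached); still 4 fragment(s).
Final fork_pos = 18, so 4 fragment(s) are complete. Build each: template segment -> complement -> reverse.
Fragment 1: template[0:4] = GACT -> complement CTGA -> reversed AGTC
Fragment 2: template[4:8] = TAGA -> complement ATCT -> reversed TCTA
Fragment 3: template[8:12] = TGTA -> complement ACAT -> reversed TACA
Fragment 4: template[12:16] = GAGT -> complement CTCA -> reversed ACTC

Answer: AGTC,TCTA,TACA,ACTC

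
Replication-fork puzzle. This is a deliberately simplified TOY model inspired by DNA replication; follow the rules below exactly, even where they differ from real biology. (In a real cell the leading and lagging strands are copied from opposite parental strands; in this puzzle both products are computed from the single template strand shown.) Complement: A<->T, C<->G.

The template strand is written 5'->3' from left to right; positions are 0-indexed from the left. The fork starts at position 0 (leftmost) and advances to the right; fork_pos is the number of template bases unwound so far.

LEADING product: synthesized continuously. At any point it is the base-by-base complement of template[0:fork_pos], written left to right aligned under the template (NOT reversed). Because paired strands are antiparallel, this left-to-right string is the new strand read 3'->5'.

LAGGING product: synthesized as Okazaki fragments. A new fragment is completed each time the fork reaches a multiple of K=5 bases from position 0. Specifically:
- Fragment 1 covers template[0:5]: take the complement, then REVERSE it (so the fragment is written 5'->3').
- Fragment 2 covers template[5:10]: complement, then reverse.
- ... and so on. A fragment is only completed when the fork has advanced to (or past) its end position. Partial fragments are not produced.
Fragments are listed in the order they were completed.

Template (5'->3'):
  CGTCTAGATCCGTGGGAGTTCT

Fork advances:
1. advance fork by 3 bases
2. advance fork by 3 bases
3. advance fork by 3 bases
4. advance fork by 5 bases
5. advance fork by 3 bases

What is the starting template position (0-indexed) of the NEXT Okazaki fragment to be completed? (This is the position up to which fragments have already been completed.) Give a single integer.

Answer: 15

Derivation:
Step 1: advance 3 -> fork_pos = 0 + 3 = 3. Next multiple of 5 is 5 (not reached); still 0 fragment(s).
Step 2: advance 3 -> fork_pos = 3 + 3 = 6. Reached multiple(s) of 5: 5 -> fragment 1 completed (1 total).
Step 3: advance 3 -> fork_pos = 6 + 3 = 9. Next multiple of 5 is 10 (not reached); still 1 fragment(s).
Step 4: advance 5 -> fork_pos = 9 + 5 = 14. Reached multiple(s) of 5: 10 -> fragment 2 completed (2 total).
Step 5: advance 3 -> fork_pos = 14 + 3 = 17. Reached multiple(s) of 5: 15 -> fragment 3 completed (3 total).
3 fragment(s) completed, covering template[0:15] (3 x 5 = 15). The next fragment, fragment 4, covers template[15:20], so it starts at position 15.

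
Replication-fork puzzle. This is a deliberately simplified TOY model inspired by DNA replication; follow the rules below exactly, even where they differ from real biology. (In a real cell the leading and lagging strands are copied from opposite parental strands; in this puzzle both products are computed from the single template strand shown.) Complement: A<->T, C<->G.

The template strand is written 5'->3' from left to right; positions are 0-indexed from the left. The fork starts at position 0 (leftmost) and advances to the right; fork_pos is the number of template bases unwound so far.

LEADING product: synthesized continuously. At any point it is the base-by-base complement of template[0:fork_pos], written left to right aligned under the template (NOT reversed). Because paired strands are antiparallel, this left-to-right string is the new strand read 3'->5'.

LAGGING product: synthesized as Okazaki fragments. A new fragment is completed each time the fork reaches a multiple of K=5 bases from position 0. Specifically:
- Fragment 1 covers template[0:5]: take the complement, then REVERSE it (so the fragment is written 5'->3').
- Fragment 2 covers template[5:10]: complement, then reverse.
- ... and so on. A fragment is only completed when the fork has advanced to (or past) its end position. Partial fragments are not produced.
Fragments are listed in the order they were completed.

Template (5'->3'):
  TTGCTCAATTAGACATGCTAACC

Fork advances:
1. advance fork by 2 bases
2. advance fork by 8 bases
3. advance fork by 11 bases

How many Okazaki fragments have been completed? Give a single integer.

Answer: 4

Derivation:
Step 1: advance 2 -> fork_pos = 0 + 2 = 2. Next multiple of 5 is 5 (not reached); still 0 fragment(s).
Step 2: advance 8 -> fork_pos = 2 + 8 = 10. Reached multiple(s) of 5: 5, 10 -> fragments 1-2 completed (2 total).
Step 3: advance 11 -> fork_pos = 10 + 11 = 21. Reached multiple(s) of 5: 15, 20 -> fragments 3-4 completed (4 total).
Check: final fork_pos = 21; the multiples of 5 that are <= 21 are 5..20 -> 21 // 5 = 4 completed fragment(s).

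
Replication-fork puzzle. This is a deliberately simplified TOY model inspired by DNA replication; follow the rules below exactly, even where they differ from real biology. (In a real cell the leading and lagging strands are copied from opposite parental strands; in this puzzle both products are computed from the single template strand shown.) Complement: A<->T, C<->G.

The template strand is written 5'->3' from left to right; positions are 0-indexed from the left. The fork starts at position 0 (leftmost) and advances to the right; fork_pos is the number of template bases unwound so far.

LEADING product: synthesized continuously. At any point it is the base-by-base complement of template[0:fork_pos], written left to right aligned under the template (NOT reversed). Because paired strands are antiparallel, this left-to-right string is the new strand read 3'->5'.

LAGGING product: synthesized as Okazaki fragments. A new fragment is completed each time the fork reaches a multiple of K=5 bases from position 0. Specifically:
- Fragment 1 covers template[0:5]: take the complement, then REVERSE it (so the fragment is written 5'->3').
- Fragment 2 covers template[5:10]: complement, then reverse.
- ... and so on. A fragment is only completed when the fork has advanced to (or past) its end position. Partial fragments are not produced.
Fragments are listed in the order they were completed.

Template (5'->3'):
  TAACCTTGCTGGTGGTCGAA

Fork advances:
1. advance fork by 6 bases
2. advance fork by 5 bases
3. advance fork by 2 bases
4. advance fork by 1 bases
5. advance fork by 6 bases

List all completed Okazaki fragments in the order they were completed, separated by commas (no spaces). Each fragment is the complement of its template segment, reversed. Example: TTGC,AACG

Step 1: advance 6 -> fork_pos = 0 + 6 = 6. Reached multiple(s) of 5: 5 -> fragment 1 completed (1 total).
Step 2: advance 5 -> fork_pos = 6 + 5 = 11. Reached multiple(s) of 5: 10 -> fragment 2 completed (2 total).
Step 3: advance 2 -> fork_pos = 11 + 2 = 13. Next multiple of 5 is 15 (not reached); still 2 fragment(s).
Step 4: advance 1 -> fork_pos = 13 + 1 = 14. Next multiple of 5 is 15 (not reached); still 2 fragment(s).
Step 5: advance 6 -> fork_pos = 14 + 6 = 20. Reached multiple(s) of 5: 15, 20 -> fragments 3-4 completed (4 total).
Final fork_pos = 20, so 4 fragment(s) are complete. Build each: template segment -> complement -> reverse.
Fragment 1: template[0:5] = TAACC -> complement ATTGG -> reversed GGTTA
Fragment 2: template[5:10] = TTGCT -> complement AACGA -> reversed AGCAA
Fragment 3: template[10:15] = GGTGG -> complement CCACC -> reversed CCACC
Fragment 4: template[15:20] = TCGAA -> complement AGCTT -> reversed TTCGA

Answer: GGTTA,AGCAA,CCACC,TTCGA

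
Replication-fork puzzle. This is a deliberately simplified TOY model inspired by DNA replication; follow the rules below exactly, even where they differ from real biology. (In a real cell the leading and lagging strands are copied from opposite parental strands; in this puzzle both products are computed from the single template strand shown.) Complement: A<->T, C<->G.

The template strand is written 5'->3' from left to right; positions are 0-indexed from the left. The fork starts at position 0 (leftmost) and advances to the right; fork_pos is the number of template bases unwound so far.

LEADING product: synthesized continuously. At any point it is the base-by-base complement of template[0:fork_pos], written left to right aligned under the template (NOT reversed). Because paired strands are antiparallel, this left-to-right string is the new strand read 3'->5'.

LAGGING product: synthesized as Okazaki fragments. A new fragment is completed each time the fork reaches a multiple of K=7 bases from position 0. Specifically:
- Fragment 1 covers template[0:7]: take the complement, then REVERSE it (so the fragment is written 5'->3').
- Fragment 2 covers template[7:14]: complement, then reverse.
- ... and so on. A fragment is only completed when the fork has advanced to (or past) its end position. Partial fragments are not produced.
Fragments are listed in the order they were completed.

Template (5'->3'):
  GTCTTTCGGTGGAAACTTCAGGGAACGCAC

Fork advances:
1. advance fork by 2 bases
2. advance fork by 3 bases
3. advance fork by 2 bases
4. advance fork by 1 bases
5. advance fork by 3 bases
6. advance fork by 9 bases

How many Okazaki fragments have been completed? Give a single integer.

Step 1: advance 2 -> fork_pos = 0 + 2 = 2. Next multiple of 7 is 7 (not reached); still 0 fragment(s).
Step 2: advance 3 -> fork_pos = 2 + 3 = 5. Next multiple of 7 is 7 (not reached); still 0 fragment(s).
Step 3: advance 2 -> fork_pos = 5 + 2 = 7. Reached multiple(s) of 7: 7 -> fragment 1 completed (1 total).
Step 4: advance 1 -> fork_pos = 7 + 1 = 8. Next multiple of 7 is 14 (not reached); still 1 fragment(s).
Step 5: advance 3 -> fork_pos = 8 + 3 = 11. Next multiple of 7 is 14 (not reached); still 1 fragment(s).
Step 6: advance 9 -> fork_pos = 11 + 9 = 20. Reached multiple(s) of 7: 14 -> fragment 2 completed (2 total).
Check: final fork_pos = 20; the multiples of 7 that are <= 20 are 7..14 -> 20 // 7 = 2 completed fragment(s).

Answer: 2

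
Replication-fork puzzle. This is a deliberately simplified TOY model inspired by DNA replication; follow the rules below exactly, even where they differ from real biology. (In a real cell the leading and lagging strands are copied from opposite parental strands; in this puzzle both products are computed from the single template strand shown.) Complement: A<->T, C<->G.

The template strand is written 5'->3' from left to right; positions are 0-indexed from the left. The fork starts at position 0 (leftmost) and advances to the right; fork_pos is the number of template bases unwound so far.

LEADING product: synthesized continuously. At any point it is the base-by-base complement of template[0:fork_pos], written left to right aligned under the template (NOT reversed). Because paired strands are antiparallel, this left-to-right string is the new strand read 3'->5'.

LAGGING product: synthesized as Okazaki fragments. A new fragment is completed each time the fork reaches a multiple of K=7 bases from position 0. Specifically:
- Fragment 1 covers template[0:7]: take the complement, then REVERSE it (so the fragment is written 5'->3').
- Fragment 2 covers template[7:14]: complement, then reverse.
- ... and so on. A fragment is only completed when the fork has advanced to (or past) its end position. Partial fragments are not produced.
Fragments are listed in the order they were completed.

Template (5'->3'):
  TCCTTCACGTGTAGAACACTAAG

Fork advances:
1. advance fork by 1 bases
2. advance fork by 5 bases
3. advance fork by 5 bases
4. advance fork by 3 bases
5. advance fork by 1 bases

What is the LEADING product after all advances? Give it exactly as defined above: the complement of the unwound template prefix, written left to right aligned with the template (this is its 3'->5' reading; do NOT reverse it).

Answer: AGGAAGTGCACATCT

Derivation:
Step 1: advance 1 -> fork_pos = 0 + 1 = 1.
Step 2: advance 5 -> fork_pos = 1 + 5 = 6.
Step 3: advance 5 -> fork_pos = 6 + 5 = 11.
Step 4: advance 3 -> fork_pos = 11 + 3 = 14.
Step 5: advance 1 -> fork_pos = 14 + 1 = 15.
Unwound prefix: template[0:15] = TCCTTCACGTGTAGA
Complement it base by base (A<->T, C<->G), keeping left-to-right order:
  [0:5] TCCTT -> AGGAA
  [5:10] CACGT -> GTGCA
  [10:15] GTAGA -> CATCT
Concatenate: AGGAAGTGCACATCT (length 15; written aligned with the template, i.e. 3'->5').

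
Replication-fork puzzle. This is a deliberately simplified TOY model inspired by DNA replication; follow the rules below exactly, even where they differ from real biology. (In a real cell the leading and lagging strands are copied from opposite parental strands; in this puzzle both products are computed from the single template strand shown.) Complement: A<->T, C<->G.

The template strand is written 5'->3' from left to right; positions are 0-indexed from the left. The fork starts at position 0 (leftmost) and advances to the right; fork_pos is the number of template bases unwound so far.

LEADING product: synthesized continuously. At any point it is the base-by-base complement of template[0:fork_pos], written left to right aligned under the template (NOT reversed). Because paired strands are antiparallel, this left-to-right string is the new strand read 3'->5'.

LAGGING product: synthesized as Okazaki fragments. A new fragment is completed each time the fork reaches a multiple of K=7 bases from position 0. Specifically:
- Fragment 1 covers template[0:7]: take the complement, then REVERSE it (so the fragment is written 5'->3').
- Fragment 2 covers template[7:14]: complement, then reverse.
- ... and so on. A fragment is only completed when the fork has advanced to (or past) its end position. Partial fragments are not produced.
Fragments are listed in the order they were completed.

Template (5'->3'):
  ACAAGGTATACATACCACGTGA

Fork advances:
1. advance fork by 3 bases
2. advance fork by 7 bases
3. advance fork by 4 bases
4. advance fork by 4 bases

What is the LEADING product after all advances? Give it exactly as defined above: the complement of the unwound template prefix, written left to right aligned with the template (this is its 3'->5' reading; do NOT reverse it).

Answer: TGTTCCATATGTATGGTG

Derivation:
Step 1: advance 3 -> fork_pos = 0 + 3 = 3.
Step 2: advance 7 -> fork_pos = 3 + 7 = 10.
Step 3: advance 4 -> fork_pos = 10 + 4 = 14.
Step 4: advance 4 -> fork_pos = 14 + 4 = 18.
Unwound prefix: template[0:18] = ACAAGGTATACATACCAC
Complement it base by base (A<->T, C<->G), keeping left-to-right order:
  [0:5] ACAAG -> TGTTC
  [5:10] GTATA -> CATAT
  [10:15] CATAC -> GTATG
  [15:18] CAC -> GTG
Concatenate: TGTTCCATATGTATGGTG (length 18; written aligned with the template, i.e. 3'->5').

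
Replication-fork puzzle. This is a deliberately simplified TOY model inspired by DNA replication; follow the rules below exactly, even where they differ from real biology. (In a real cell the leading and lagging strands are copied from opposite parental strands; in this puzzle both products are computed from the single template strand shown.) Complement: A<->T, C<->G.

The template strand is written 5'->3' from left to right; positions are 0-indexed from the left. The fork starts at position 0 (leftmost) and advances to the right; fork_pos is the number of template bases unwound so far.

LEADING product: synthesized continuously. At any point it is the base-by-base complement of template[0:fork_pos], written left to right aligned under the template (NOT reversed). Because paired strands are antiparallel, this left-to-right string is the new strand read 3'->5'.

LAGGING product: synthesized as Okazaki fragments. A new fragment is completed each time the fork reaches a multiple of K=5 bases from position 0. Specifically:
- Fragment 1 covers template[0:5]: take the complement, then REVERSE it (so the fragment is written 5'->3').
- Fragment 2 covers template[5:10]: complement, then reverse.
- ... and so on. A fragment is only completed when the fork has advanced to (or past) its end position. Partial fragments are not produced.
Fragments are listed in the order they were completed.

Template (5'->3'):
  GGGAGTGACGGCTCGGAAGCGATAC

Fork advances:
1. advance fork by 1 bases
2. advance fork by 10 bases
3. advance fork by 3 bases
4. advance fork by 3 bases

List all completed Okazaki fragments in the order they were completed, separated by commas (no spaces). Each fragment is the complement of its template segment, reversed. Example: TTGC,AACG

Step 1: advance 1 -> fork_pos = 0 + 1 = 1. Next multiple of 5 is 5 (not reached); still 0 fragment(s).
Step 2: advance 10 -> fork_pos = 1 + 10 = 11. Reached multiple(s) of 5: 5, 10 -> fragments 1-2 completed (2 total).
Step 3: advance 3 -> fork_pos = 11 + 3 = 14. Next multiple of 5 is 15 (not reached); still 2 fragment(s).
Step 4: advance 3 -> fork_pos = 14 + 3 = 17. Reached multiple(s) of 5: 15 -> fragment 3 completed (3 total).
Final fork_pos = 17, so 3 fragment(s) are complete. Build each: template segment -> complement -> reverse.
Fragment 1: template[0:5] = GGGAG -> complement CCCTC -> reversed CTCCC
Fragment 2: template[5:10] = TGACG -> complement ACTGC -> reversed CGTCA
Fragment 3: template[10:15] = GCTCG -> complement CGAGC -> reversed CGAGC

Answer: CTCCC,CGTCA,CGAGC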